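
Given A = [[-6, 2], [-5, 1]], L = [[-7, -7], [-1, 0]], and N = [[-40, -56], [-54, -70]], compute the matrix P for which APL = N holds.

P = A⁻¹NL⁻¹ (apply A⁻¹ on the left and L⁻¹ on the right).
det A = 4, so A⁻¹ = [[1/4, -1/2], [5/4, -3/2]].
det L = -7, so L⁻¹ = [[0, -1], [-1/7, 1]].
A⁻¹N = [[17, 21], [31, 35]].
P = (A⁻¹N)L⁻¹ = [[-3, 4], [-5, 4]].

P = [[-3, 4], [-5, 4]]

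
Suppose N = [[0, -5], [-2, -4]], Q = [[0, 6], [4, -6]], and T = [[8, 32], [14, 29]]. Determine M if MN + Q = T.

MN = T − Q = [[8, 26], [10, 35]].
Right-multiplying both sides by N⁻¹ gives M = (T − Q)N⁻¹.
det N = -10, so N⁻¹ = [[2/5, -1/2], [-1/5, 0]].
M = (T − Q)N⁻¹ = [[-2, -4], [-3, -5]].

M = [[-2, -4], [-3, -5]]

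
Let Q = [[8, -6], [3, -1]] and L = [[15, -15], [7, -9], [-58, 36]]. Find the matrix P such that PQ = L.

P = [[3, -3], [2, -3], [-5, -6]]

Q is on the right of P, so right-multiply by Q⁻¹: P = LQ⁻¹.
Q has determinant 10; Q⁻¹ = [[-1/10, 3/5], [-3/10, 4/5]].
P = LQ⁻¹ = [[15, -15], [7, -9], [-58, 36]] · [[-1/10, 3/5], [-3/10, 4/5]] = [[3, -3], [2, -3], [-5, -6]].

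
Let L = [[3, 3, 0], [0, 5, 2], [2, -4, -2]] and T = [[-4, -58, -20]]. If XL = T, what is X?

X = [[-4, -6, 4]]

Right-multiplying both sides by L⁻¹ gives X = TL⁻¹.
L has determinant 6; L⁻¹ = [[-1/3, 1, 1], [2/3, -1, -1], [-5/3, 3, 5/2]].
X = TL⁻¹ = [[-4, -58, -20]] · [[-1/3, 1, 1], [2/3, -1, -1], [-5/3, 3, 5/2]] = [[-4, -6, 4]].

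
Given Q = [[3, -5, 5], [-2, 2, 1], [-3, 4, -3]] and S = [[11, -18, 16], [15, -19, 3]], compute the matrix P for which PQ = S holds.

P = [[4, -1, 1], [3, -6, 2]]

Q is on the right of P, so right-multiply by Q⁻¹: P = SQ⁻¹.
det Q = 5, so Q⁻¹ = [[-2, 1, -3], [-9/5, 6/5, -13/5], [-2/5, 3/5, -4/5]].
P = SQ⁻¹ = [[11, -18, 16], [15, -19, 3]] · [[-2, 1, -3], [-9/5, 6/5, -13/5], [-2/5, 3/5, -4/5]] = [[4, -1, 1], [3, -6, 2]].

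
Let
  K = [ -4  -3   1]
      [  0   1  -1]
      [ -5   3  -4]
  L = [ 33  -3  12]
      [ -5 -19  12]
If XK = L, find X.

Right-multiplying both sides by K⁻¹ gives X = LK⁻¹.
det K = -6, so K⁻¹ = [[1/6, 3/2, -1/3], [-5/6, -7/2, 2/3], [-5/6, -9/2, 2/3]].
X = LK⁻¹ = [[33, -3, 12], [-5, -19, 12]] · [[1/6, 3/2, -1/3], [-5/6, -7/2, 2/3], [-5/6, -9/2, 2/3]] = [[-2, 6, -5], [5, 5, -3]].

X = [[-2, 6, -5], [5, 5, -3]]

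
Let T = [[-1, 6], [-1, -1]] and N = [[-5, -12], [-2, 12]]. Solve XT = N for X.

Since T sits to the right of X, X = NT⁻¹.
det T = 7, so T⁻¹ = [[-1/7, -6/7], [1/7, -1/7]].
X = NT⁻¹ = [[-5, -12], [-2, 12]] · [[-1/7, -6/7], [1/7, -1/7]] = [[-1, 6], [2, 0]].

X = [[-1, 6], [2, 0]]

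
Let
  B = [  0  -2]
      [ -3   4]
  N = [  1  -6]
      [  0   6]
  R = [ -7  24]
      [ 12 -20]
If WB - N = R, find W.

W = [[-5, 2], [-1, -4]]

WB = R + N = [[-6, 18], [12, -14]].
B is on the right of W, so right-multiply by B⁻¹: W = (R + N)B⁻¹.
det B = -6, so B⁻¹ = [[-2/3, -1/3], [-1/2, 0]].
W = (R + N)B⁻¹ = [[-5, 2], [-1, -4]].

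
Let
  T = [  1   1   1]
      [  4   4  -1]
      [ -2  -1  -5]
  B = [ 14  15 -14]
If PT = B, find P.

P = [[-4, 5, 1]]

Right-multiplying both sides by T⁻¹ gives P = BT⁻¹.
T has determinant 5; T⁻¹ = [[-21/5, 4/5, -1], [22/5, -3/5, 1], [4/5, -1/5, 0]].
P = BT⁻¹ = [[14, 15, -14]] · [[-21/5, 4/5, -1], [22/5, -3/5, 1], [4/5, -1/5, 0]] = [[-4, 5, 1]].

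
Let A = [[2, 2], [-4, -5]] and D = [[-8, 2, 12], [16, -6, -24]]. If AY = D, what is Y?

A is on the left of Y, so left-multiply by A⁻¹: Y = A⁻¹D.
det A = -2; the adjugate gives A⁻¹ = [[5/2, 1], [-2, -1]].
Y = A⁻¹D = [[5/2, 1], [-2, -1]] · [[-8, 2, 12], [16, -6, -24]] = [[-4, -1, 6], [0, 2, 0]].

Y = [[-4, -1, 6], [0, 2, 0]]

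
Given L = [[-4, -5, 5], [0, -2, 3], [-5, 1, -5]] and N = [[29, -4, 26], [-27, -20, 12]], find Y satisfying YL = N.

Right-multiplying both sides by L⁻¹ gives Y = NL⁻¹.
det L = -3; the adjugate gives L⁻¹ = [[-7/3, 20/3, 5/3], [5, -15, -4], [10/3, -29/3, -8/3]].
Y = NL⁻¹ = [[29, -4, 26], [-27, -20, 12]] · [[-7/3, 20/3, 5/3], [5, -15, -4], [10/3, -29/3, -8/3]] = [[-1, 2, -5], [3, 4, 3]].

Y = [[-1, 2, -5], [3, 4, 3]]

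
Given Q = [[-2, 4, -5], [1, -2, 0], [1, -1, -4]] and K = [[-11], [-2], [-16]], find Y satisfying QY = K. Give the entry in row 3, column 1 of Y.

3

Q is on the left of Y, so left-multiply by Q⁻¹: Y = Q⁻¹K.
det Q = -5, so Q⁻¹ = [[-8/5, -21/5, 2], [-4/5, -13/5, 1], [-1/5, -2/5, 0]].
Y = Q⁻¹K = [[-8/5, -21/5, 2], [-4/5, -13/5, 1], [-1/5, -2/5, 0]] · [[-11], [-2], [-16]] = [[-6], [-2], [3]].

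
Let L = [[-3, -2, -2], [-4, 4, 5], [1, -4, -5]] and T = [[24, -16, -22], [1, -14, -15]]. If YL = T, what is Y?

Right-multiplying both sides by L⁻¹ gives Y = TL⁻¹.
det L = 6; the adjugate gives L⁻¹ = [[0, -1/3, -1/3], [-5/2, 17/6, 23/6], [2, -7/3, -10/3]].
Y = TL⁻¹ = [[24, -16, -22], [1, -14, -15]] · [[0, -1/3, -1/3], [-5/2, 17/6, 23/6], [2, -7/3, -10/3]] = [[-4, -2, 4], [5, -5, -4]].

Y = [[-4, -2, 4], [5, -5, -4]]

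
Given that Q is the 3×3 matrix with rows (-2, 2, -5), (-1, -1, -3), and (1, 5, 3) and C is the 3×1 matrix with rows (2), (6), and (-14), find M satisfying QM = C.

Q is on the left of M, so left-multiply by Q⁻¹: M = Q⁻¹C.
det Q = -4; the adjugate gives Q⁻¹ = [[-3, 31/4, 11/4], [0, 1/4, 1/4], [1, -3, -1]].
M = Q⁻¹C = [[-3, 31/4, 11/4], [0, 1/4, 1/4], [1, -3, -1]] · [[2], [6], [-14]] = [[2], [-2], [-2]].

M = [[2], [-2], [-2]]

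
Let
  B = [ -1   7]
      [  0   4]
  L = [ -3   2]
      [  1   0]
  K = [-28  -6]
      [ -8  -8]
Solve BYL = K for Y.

Isolating Y: multiply by B⁻¹ from the left and L⁻¹ from the right, so Y = B⁻¹KL⁻¹.
det B = -4; the adjugate gives B⁻¹ = [[-1, 7/4], [0, 1/4]].
det L = -2; the adjugate gives L⁻¹ = [[0, 1], [1/2, 3/2]].
B⁻¹K = [[14, -8], [-2, -2]].
Y = (B⁻¹K)L⁻¹ = [[-4, 2], [-1, -5]].

Y = [[-4, 2], [-1, -5]]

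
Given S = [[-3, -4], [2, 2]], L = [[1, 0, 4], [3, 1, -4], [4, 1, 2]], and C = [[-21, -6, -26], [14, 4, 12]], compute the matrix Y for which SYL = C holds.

Y = [[0, 1, 1], [-4, -4, 4]]

Isolating Y: multiply by S⁻¹ from the left and L⁻¹ from the right, so Y = S⁻¹CL⁻¹.
det S = 2; the adjugate gives S⁻¹ = [[1, 2], [-1, -3/2]].
det L = 2; the adjugate gives L⁻¹ = [[3, 2, -2], [-11, -7, 8], [-1/2, -1/2, 1/2]].
S⁻¹C = [[7, 2, -2], [0, 0, 8]].
Y = (S⁻¹C)L⁻¹ = [[0, 1, 1], [-4, -4, 4]].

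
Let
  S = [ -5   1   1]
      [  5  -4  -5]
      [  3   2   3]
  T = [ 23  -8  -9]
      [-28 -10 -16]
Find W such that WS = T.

W = [[-2, 2, 1], [2, 0, -6]]

Since S sits to the right of W, W = TS⁻¹.
S has determinant 2; S⁻¹ = [[-1, -1/2, -1/2], [-15, -9, -10], [11, 13/2, 15/2]].
W = TS⁻¹ = [[23, -8, -9], [-28, -10, -16]] · [[-1, -1/2, -1/2], [-15, -9, -10], [11, 13/2, 15/2]] = [[-2, 2, 1], [2, 0, -6]].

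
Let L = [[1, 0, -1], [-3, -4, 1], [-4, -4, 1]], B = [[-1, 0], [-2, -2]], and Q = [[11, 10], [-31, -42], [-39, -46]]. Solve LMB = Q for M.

M = [[-4, -2], [5, -3], [-3, 3]]

Isolating M: multiply by L⁻¹ from the left and B⁻¹ from the right, so M = L⁻¹QB⁻¹.
det L = 4; the adjugate gives L⁻¹ = [[0, 1, -1], [-1/4, -3/4, 1/2], [-1, 1, -1]].
det B = 2, so B⁻¹ = [[-1, 0], [1, -1/2]].
L⁻¹Q = [[8, 4], [1, 6], [-3, -6]].
M = (L⁻¹Q)B⁻¹ = [[-4, -2], [5, -3], [-3, 3]].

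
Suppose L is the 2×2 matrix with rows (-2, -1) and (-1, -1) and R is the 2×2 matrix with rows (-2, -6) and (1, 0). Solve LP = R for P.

P = [[3, 6], [-4, -6]]

Left-multiplying both sides by L⁻¹ gives P = L⁻¹R.
det L = 1; the adjugate gives L⁻¹ = [[-1, 1], [1, -2]].
P = L⁻¹R = [[-1, 1], [1, -2]] · [[-2, -6], [1, 0]] = [[3, 6], [-4, -6]].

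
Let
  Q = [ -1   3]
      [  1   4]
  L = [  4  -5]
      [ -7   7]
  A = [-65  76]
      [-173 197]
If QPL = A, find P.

P = Q⁻¹AL⁻¹ (apply Q⁻¹ on the left and L⁻¹ on the right).
Q has determinant -7; Q⁻¹ = [[-4/7, 3/7], [1/7, 1/7]].
L has determinant -7; L⁻¹ = [[-1, -5/7], [-1, -4/7]].
Q⁻¹A = [[-37, 41], [-34, 39]].
P = (Q⁻¹A)L⁻¹ = [[-4, 3], [-5, 2]].

P = [[-4, 3], [-5, 2]]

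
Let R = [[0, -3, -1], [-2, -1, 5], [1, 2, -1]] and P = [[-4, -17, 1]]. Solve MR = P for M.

M = [[3, 0, -4]]

R is on the right of M, so right-multiply by R⁻¹: M = PR⁻¹.
R has determinant -6; R⁻¹ = [[3/2, 5/6, 8/3], [-1/2, -1/6, -1/3], [1/2, 1/2, 1]].
M = PR⁻¹ = [[-4, -17, 1]] · [[3/2, 5/6, 8/3], [-1/2, -1/6, -1/3], [1/2, 1/2, 1]] = [[3, 0, -4]].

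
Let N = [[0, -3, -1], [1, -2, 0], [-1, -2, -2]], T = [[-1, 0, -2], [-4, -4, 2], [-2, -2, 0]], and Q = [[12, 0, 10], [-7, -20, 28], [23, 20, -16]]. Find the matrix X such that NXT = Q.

X = [[-5, 5, 0], [4, 2, -4], [0, 1, -2]]

Isolating X: multiply by N⁻¹ from the left and T⁻¹ from the right, so X = N⁻¹QT⁻¹.
N has determinant -2; N⁻¹ = [[-2, 2, 1], [-1, 1/2, 1/2], [2, -3/2, -3/2]].
T has determinant -4; T⁻¹ = [[-1, -1, 2], [1, 1, -5/2], [0, 1/2, -1]].
N⁻¹Q = [[-15, -20, 20], [-4, 0, -4], [0, 0, 2]].
X = (N⁻¹Q)T⁻¹ = [[-5, 5, 0], [4, 2, -4], [0, 1, -2]].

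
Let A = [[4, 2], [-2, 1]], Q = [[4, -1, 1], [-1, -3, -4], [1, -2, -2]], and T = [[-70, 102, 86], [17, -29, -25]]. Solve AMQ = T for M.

Isolating M: multiply by A⁻¹ from the left and Q⁻¹ from the right, so M = A⁻¹TQ⁻¹.
det A = 8, so A⁻¹ = [[1/8, -1/4], [1/4, 1/2]].
det Q = 3, so Q⁻¹ = [[-2/3, -4/3, 7/3], [-2, -3, 5], [5/3, 7/3, -13/3]].
A⁻¹T = [[-13, 20, 17], [-9, 11, 9]].
M = (A⁻¹T)Q⁻¹ = [[-3, -3, -4], [-1, 0, -5]].

M = [[-3, -3, -4], [-1, 0, -5]]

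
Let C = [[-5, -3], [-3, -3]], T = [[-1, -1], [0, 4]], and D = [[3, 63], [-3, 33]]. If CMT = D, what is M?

Isolating M: multiply by C⁻¹ from the left and T⁻¹ from the right, so M = C⁻¹DT⁻¹.
det C = 6; the adjugate gives C⁻¹ = [[-1/2, 1/2], [1/2, -5/6]].
T has determinant -4; T⁻¹ = [[-1, -1/4], [0, 1/4]].
C⁻¹D = [[-3, -15], [4, 4]].
M = (C⁻¹D)T⁻¹ = [[3, -3], [-4, 0]].

M = [[3, -3], [-4, 0]]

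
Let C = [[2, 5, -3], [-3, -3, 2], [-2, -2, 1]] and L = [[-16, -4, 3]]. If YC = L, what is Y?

Y = [[4, 6, 3]]

C is on the right of Y, so right-multiply by C⁻¹: Y = LC⁻¹.
det C = -3; the adjugate gives C⁻¹ = [[-1/3, -1/3, -1/3], [1/3, 4/3, -5/3], [0, 2, -3]].
Y = LC⁻¹ = [[-16, -4, 3]] · [[-1/3, -1/3, -1/3], [1/3, 4/3, -5/3], [0, 2, -3]] = [[4, 6, 3]].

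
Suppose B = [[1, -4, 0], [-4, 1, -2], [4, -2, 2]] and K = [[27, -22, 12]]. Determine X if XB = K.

X = [[3, -2, 4]]

Since B sits to the right of X, X = KB⁻¹.
det B = -2, so B⁻¹ = [[1, -4, -4], [0, -1, -1], [-2, 7, 15/2]].
X = KB⁻¹ = [[27, -22, 12]] · [[1, -4, -4], [0, -1, -1], [-2, 7, 15/2]] = [[3, -2, 4]].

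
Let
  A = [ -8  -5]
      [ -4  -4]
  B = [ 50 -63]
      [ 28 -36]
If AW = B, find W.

W = [[-5, 6], [-2, 3]]

Since A multiplies W on the left, W = A⁻¹B.
A has determinant 12; A⁻¹ = [[-1/3, 5/12], [1/3, -2/3]].
W = A⁻¹B = [[-1/3, 5/12], [1/3, -2/3]] · [[50, -63], [28, -36]] = [[-5, 6], [-2, 3]].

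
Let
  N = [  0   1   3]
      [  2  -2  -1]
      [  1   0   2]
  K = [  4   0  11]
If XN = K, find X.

X = [[6, 3, -2]]

Right-multiplying both sides by N⁻¹ gives X = KN⁻¹.
det N = 1; the adjugate gives N⁻¹ = [[-4, -2, 5], [-5, -3, 6], [2, 1, -2]].
X = KN⁻¹ = [[4, 0, 11]] · [[-4, -2, 5], [-5, -3, 6], [2, 1, -2]] = [[6, 3, -2]].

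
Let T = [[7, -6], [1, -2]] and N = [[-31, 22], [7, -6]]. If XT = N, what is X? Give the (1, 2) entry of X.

Right-multiplying both sides by T⁻¹ gives X = NT⁻¹.
det T = -8, so T⁻¹ = [[1/4, -3/4], [1/8, -7/8]].
X = NT⁻¹ = [[-31, 22], [7, -6]] · [[1/4, -3/4], [1/8, -7/8]] = [[-5, 4], [1, 0]].

4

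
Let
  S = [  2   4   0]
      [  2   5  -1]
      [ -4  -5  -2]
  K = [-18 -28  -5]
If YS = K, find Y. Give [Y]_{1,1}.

Right-multiplying both sides by S⁻¹ gives Y = KS⁻¹.
S has determinant 2; S⁻¹ = [[-15/2, 4, -2], [4, -2, 1], [5, -3, 1]].
Y = KS⁻¹ = [[-18, -28, -5]] · [[-15/2, 4, -2], [4, -2, 1], [5, -3, 1]] = [[-2, -1, 3]].

-2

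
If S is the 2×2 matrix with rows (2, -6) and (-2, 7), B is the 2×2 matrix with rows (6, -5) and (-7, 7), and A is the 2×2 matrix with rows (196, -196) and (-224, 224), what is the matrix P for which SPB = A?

P = [[0, -2], [0, 4]]

Isolating P: multiply by S⁻¹ from the left and B⁻¹ from the right, so P = S⁻¹AB⁻¹.
det S = 2; the adjugate gives S⁻¹ = [[7/2, 3], [1, 1]].
B has determinant 7; B⁻¹ = [[1, 5/7], [1, 6/7]].
S⁻¹A = [[14, -14], [-28, 28]].
P = (S⁻¹A)B⁻¹ = [[0, -2], [0, 4]].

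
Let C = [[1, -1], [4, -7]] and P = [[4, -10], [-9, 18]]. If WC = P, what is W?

Right-multiplying both sides by C⁻¹ gives W = PC⁻¹.
det C = -3, so C⁻¹ = [[7/3, -1/3], [4/3, -1/3]].
W = PC⁻¹ = [[4, -10], [-9, 18]] · [[7/3, -1/3], [4/3, -1/3]] = [[-4, 2], [3, -3]].

W = [[-4, 2], [3, -3]]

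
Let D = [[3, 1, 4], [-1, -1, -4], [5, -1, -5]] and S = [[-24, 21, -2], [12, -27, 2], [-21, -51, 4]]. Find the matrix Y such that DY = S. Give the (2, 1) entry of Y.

6

Since D multiplies Y on the left, Y = D⁻¹S.
det D = 2; the adjugate gives D⁻¹ = [[1/2, 1/2, 0], [-25/2, -35/2, 4], [3, 4, -1]].
Y = D⁻¹S = [[1/2, 1/2, 0], [-25/2, -35/2, 4], [3, 4, -1]] · [[-24, 21, -2], [12, -27, 2], [-21, -51, 4]] = [[-6, -3, 0], [6, 6, 6], [-3, 6, -2]].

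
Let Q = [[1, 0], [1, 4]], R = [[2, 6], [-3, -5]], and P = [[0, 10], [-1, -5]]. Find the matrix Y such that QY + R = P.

QY = P − R = [[-2, 4], [2, 0]].
Left-multiplying both sides by Q⁻¹ gives Y = Q⁻¹(P − R).
Q has determinant 4; Q⁻¹ = [[1, 0], [-1/4, 1/4]].
Y = Q⁻¹(P − R) = [[-2, 4], [1, -1]].

Y = [[-2, 4], [1, -1]]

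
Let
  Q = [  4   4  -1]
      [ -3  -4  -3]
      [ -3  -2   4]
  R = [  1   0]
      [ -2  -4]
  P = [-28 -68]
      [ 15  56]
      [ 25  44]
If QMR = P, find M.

M = [[1, -1], [1, 5], [2, -1]]

Isolating M: multiply by Q⁻¹ from the left and R⁻¹ from the right, so M = Q⁻¹PR⁻¹.
det Q = 2; the adjugate gives Q⁻¹ = [[-11, -7, -8], [21/2, 13/2, 15/2], [-3, -2, -2]].
det R = -4, so R⁻¹ = [[1, 0], [-1/2, -1/4]].
Q⁻¹P = [[3, 4], [-9, -20], [4, 4]].
M = (Q⁻¹P)R⁻¹ = [[1, -1], [1, 5], [2, -1]].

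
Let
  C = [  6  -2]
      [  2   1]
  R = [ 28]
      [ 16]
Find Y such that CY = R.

Left-multiplying both sides by C⁻¹ gives Y = C⁻¹R.
det C = 10, so C⁻¹ = [[1/10, 1/5], [-1/5, 3/5]].
Y = C⁻¹R = [[1/10, 1/5], [-1/5, 3/5]] · [[28], [16]] = [[6], [4]].

Y = [[6], [4]]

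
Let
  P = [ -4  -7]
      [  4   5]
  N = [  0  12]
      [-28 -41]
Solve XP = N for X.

Right-multiplying both sides by P⁻¹ gives X = NP⁻¹.
det P = 8; the adjugate gives P⁻¹ = [[5/8, 7/8], [-1/2, -1/2]].
X = NP⁻¹ = [[0, 12], [-28, -41]] · [[5/8, 7/8], [-1/2, -1/2]] = [[-6, -6], [3, -4]].

X = [[-6, -6], [3, -4]]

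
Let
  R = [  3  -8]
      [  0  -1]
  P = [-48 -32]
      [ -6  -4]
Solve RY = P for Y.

Since R multiplies Y on the left, Y = R⁻¹P.
det R = -3; the adjugate gives R⁻¹ = [[1/3, -8/3], [0, -1]].
Y = R⁻¹P = [[1/3, -8/3], [0, -1]] · [[-48, -32], [-6, -4]] = [[0, 0], [6, 4]].

Y = [[0, 0], [6, 4]]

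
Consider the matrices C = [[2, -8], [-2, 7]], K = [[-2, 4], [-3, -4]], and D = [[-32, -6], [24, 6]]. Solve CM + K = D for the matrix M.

M = [[-3, -5], [3, 0]]

CM = D − K = [[-30, -10], [27, 10]].
C is on the left of M, so left-multiply by C⁻¹: M = C⁻¹(D − K).
det C = -2; the adjugate gives C⁻¹ = [[-7/2, -4], [-1, -1]].
M = C⁻¹(D − K) = [[-3, -5], [3, 0]].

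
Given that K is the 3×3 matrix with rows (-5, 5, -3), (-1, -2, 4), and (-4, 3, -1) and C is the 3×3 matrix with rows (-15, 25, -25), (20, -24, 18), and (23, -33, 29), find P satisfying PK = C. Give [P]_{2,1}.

-5

Right-multiplying both sides by K⁻¹ gives P = CK⁻¹.
det K = -2, so K⁻¹ = [[5, 2, -7], [17/2, 7/2, -23/2], [11/2, 5/2, -15/2]].
P = CK⁻¹ = [[-15, 25, -25], [20, -24, 18], [23, -33, 29]] · [[5, 2, -7], [17/2, 7/2, -23/2], [11/2, 5/2, -15/2]] = [[0, -5, 5], [-5, 1, 1], [-6, 3, 1]].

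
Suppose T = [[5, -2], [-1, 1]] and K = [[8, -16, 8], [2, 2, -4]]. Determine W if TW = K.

W = [[4, -4, 0], [6, -2, -4]]

T is on the left of W, so left-multiply by T⁻¹: W = T⁻¹K.
T has determinant 3; T⁻¹ = [[1/3, 2/3], [1/3, 5/3]].
W = T⁻¹K = [[1/3, 2/3], [1/3, 5/3]] · [[8, -16, 8], [2, 2, -4]] = [[4, -4, 0], [6, -2, -4]].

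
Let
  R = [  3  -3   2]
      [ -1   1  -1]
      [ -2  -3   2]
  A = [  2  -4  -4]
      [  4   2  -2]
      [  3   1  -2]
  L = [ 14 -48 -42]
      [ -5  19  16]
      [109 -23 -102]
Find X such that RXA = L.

Isolating X: multiply by R⁻¹ from the left and A⁻¹ from the right, so X = R⁻¹LA⁻¹.
R has determinant -5; R⁻¹ = [[1/5, 0, -1/5], [-4/5, -2, -1/5], [-1, -3, 0]].
det A = -4; the adjugate gives A⁻¹ = [[1/2, 3, -4], [-1/2, -2, 3], [1/2, 7/2, -5]].
R⁻¹L = [[-19, -5, 12], [-23, 5, 22], [1, -9, -6]].
X = (R⁻¹L)A⁻¹ = [[-1, -5, 1], [-3, -2, -3], [2, 0, -1]].

X = [[-1, -5, 1], [-3, -2, -3], [2, 0, -1]]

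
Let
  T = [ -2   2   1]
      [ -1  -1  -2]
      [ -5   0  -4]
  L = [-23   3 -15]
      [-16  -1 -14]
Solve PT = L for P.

T is on the right of P, so right-multiply by T⁻¹: P = LT⁻¹.
T has determinant -1; T⁻¹ = [[-4, -8, 3], [-6, -13, 5], [5, 10, -4]].
P = LT⁻¹ = [[-23, 3, -15], [-16, -1, -14]] · [[-4, -8, 3], [-6, -13, 5], [5, 10, -4]] = [[-1, -5, 6], [0, 1, 3]].

P = [[-1, -5, 6], [0, 1, 3]]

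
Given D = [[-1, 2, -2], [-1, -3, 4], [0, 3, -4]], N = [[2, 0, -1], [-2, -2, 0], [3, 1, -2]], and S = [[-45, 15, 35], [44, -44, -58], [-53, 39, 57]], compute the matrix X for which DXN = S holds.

Left-multiply by D⁻¹ and right-multiply by N⁻¹: X = D⁻¹SN⁻¹.
D has determinant -2; D⁻¹ = [[0, -1, -1], [2, -2, -3], [3/2, -3/2, -5/2]].
N has determinant 4; N⁻¹ = [[1, -1/4, -1/2], [-1, -1/4, 1/2], [1, -1/2, -1]].
D⁻¹S = [[9, 5, 1], [-19, 1, 15], [-1, -9, -3]].
X = (D⁻¹S)N⁻¹ = [[5, -4, -3], [-5, -3, -5], [5, 4, -1]].

X = [[5, -4, -3], [-5, -3, -5], [5, 4, -1]]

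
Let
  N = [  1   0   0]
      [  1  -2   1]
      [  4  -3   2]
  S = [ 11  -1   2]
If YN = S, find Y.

Y = [[3, -4, 3]]

Since N sits to the right of Y, Y = SN⁻¹.
N has determinant -1; N⁻¹ = [[1, 0, 0], [-2, -2, 1], [-5, -3, 2]].
Y = SN⁻¹ = [[11, -1, 2]] · [[1, 0, 0], [-2, -2, 1], [-5, -3, 2]] = [[3, -4, 3]].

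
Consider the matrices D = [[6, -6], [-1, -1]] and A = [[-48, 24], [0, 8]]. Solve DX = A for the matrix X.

X = [[-4, -2], [4, -6]]

Left-multiplying both sides by D⁻¹ gives X = D⁻¹A.
det D = -12, so D⁻¹ = [[1/12, -1/2], [-1/12, -1/2]].
X = D⁻¹A = [[1/12, -1/2], [-1/12, -1/2]] · [[-48, 24], [0, 8]] = [[-4, -2], [4, -6]].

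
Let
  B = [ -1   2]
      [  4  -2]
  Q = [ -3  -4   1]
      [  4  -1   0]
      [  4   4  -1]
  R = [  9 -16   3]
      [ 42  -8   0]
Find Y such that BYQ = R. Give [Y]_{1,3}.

Isolating Y: multiply by B⁻¹ from the left and Q⁻¹ from the right, so Y = B⁻¹RQ⁻¹.
det B = -6, so B⁻¹ = [[1/3, 1/3], [2/3, 1/6]].
det Q = 1, so Q⁻¹ = [[1, 0, 1], [4, -1, 4], [20, -4, 19]].
B⁻¹R = [[17, -8, 1], [13, -12, 2]].
Y = (B⁻¹R)Q⁻¹ = [[5, 4, 4], [5, 4, 3]].

4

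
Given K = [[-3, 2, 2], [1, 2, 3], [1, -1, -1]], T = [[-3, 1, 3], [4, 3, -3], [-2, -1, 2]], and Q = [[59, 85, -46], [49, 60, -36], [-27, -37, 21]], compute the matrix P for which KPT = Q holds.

Left-multiply by K⁻¹ and right-multiply by T⁻¹: P = K⁻¹QT⁻¹.
det K = -1, so K⁻¹ = [[-1, 0, -2], [-4, -1, -11], [3, 1, 8]].
det T = -5, so T⁻¹ = [[-3/5, 1, 12/5], [2/5, 0, -3/5], [-2/5, 1, 13/5]].
K⁻¹Q = [[-5, -11, 4], [12, 7, -11], [10, 19, -6]].
P = (K⁻¹Q)T⁻¹ = [[-3, -1, 5], [0, 1, -4], [4, 4, -3]].

P = [[-3, -1, 5], [0, 1, -4], [4, 4, -3]]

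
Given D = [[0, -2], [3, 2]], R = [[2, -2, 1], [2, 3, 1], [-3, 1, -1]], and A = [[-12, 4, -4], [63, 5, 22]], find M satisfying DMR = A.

M = [[-1, 2, -5], [0, 0, -2]]

Left-multiply by D⁻¹ and right-multiply by R⁻¹: M = D⁻¹AR⁻¹.
det D = 6, so D⁻¹ = [[1/3, 1/3], [-1/2, 0]].
det R = 5, so R⁻¹ = [[-4/5, -1/5, -1], [-1/5, 1/5, 0], [11/5, 4/5, 2]].
D⁻¹A = [[17, 3, 6], [6, -2, 2]].
M = (D⁻¹A)R⁻¹ = [[-1, 2, -5], [0, 0, -2]].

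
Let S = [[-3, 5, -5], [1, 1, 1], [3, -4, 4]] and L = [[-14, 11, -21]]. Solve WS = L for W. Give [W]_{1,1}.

S is on the right of W, so right-multiply by S⁻¹: W = LS⁻¹.
det S = 6, so S⁻¹ = [[4/3, 0, 5/3], [-1/6, 1/2, -1/3], [-7/6, 1/2, -4/3]].
W = LS⁻¹ = [[-14, 11, -21]] · [[4/3, 0, 5/3], [-1/6, 1/2, -1/3], [-7/6, 1/2, -4/3]] = [[4, -5, 1]].

4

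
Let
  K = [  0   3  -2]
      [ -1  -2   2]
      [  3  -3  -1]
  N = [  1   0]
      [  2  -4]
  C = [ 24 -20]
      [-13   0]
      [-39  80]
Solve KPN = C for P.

Isolating P: multiply by K⁻¹ from the left and N⁻¹ from the right, so P = K⁻¹CN⁻¹.
det K = -3, so K⁻¹ = [[-8/3, -3, -2/3], [-5/3, -2, -2/3], [-3, -3, -1]].
det N = -4, so N⁻¹ = [[1, 0], [1/2, -1/4]].
K⁻¹C = [[1, 0], [12, -20], [6, -20]].
P = (K⁻¹C)N⁻¹ = [[1, 0], [2, 5], [-4, 5]].

P = [[1, 0], [2, 5], [-4, 5]]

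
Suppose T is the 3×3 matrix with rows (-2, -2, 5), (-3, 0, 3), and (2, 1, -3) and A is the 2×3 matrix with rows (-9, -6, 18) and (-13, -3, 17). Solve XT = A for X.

Since T sits to the right of X, X = AT⁻¹.
det T = -3, so T⁻¹ = [[1, 1/3, 2], [1, 4/3, 3], [1, 2/3, 2]].
X = AT⁻¹ = [[-9, -6, 18], [-13, -3, 17]] · [[1, 1/3, 2], [1, 4/3, 3], [1, 2/3, 2]] = [[3, 1, 0], [1, 3, -1]].

X = [[3, 1, 0], [1, 3, -1]]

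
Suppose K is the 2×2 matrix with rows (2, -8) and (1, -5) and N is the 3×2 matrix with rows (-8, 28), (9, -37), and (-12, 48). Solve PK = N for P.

P = [[-6, 4], [4, 1], [-6, 0]]

K is on the right of P, so right-multiply by K⁻¹: P = NK⁻¹.
det K = -2, so K⁻¹ = [[5/2, -4], [1/2, -1]].
P = NK⁻¹ = [[-8, 28], [9, -37], [-12, 48]] · [[5/2, -4], [1/2, -1]] = [[-6, 4], [4, 1], [-6, 0]].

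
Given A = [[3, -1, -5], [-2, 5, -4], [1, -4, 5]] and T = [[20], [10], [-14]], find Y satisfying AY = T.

A is on the left of Y, so left-multiply by A⁻¹: Y = A⁻¹T.
det A = 6; the adjugate gives A⁻¹ = [[3/2, 25/6, 29/6], [1, 10/3, 11/3], [1/2, 11/6, 13/6]].
Y = A⁻¹T = [[3/2, 25/6, 29/6], [1, 10/3, 11/3], [1/2, 11/6, 13/6]] · [[20], [10], [-14]] = [[4], [2], [-2]].

Y = [[4], [2], [-2]]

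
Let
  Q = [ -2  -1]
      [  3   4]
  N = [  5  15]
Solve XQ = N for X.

X = [[5, 5]]

Since Q sits to the right of X, X = NQ⁻¹.
det Q = -5, so Q⁻¹ = [[-4/5, -1/5], [3/5, 2/5]].
X = NQ⁻¹ = [[5, 15]] · [[-4/5, -1/5], [3/5, 2/5]] = [[5, 5]].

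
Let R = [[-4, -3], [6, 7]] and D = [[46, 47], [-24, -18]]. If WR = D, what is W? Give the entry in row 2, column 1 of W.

Right-multiplying both sides by R⁻¹ gives W = DR⁻¹.
R has determinant -10; R⁻¹ = [[-7/10, -3/10], [3/5, 2/5]].
W = DR⁻¹ = [[46, 47], [-24, -18]] · [[-7/10, -3/10], [3/5, 2/5]] = [[-4, 5], [6, 0]].

6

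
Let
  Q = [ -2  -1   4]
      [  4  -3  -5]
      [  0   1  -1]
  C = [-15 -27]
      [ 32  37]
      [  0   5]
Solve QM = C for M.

M = [[6, 5], [-1, 1], [-1, -4]]

Left-multiplying both sides by Q⁻¹ gives M = Q⁻¹C.
det Q = -4, so Q⁻¹ = [[-2, -3/4, -17/4], [-1, -1/2, -3/2], [-1, -1/2, -5/2]].
M = Q⁻¹C = [[-2, -3/4, -17/4], [-1, -1/2, -3/2], [-1, -1/2, -5/2]] · [[-15, -27], [32, 37], [0, 5]] = [[6, 5], [-1, 1], [-1, -4]].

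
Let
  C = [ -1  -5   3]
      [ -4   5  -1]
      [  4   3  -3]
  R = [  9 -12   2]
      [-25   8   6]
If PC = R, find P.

P = [[-5, -5, -4], [5, 6, 1]]

C is on the right of P, so right-multiply by C⁻¹: P = RC⁻¹.
det C = -4, so C⁻¹ = [[3, 3/2, 5/2], [4, 9/4, 13/4], [8, 17/4, 25/4]].
P = RC⁻¹ = [[9, -12, 2], [-25, 8, 6]] · [[3, 3/2, 5/2], [4, 9/4, 13/4], [8, 17/4, 25/4]] = [[-5, -5, -4], [5, 6, 1]].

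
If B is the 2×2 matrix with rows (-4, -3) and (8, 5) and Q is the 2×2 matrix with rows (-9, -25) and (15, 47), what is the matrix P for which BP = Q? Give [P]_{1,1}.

0

Since B multiplies P on the left, P = B⁻¹Q.
B has determinant 4; B⁻¹ = [[5/4, 3/4], [-2, -1]].
P = B⁻¹Q = [[5/4, 3/4], [-2, -1]] · [[-9, -25], [15, 47]] = [[0, 4], [3, 3]].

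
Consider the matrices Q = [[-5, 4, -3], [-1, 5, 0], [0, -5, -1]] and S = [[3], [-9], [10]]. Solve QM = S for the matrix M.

M = [[-6], [-3], [5]]

Since Q multiplies M on the left, M = Q⁻¹S.
Q has determinant 6; Q⁻¹ = [[-5/6, 19/6, 5/2], [-1/6, 5/6, 1/2], [5/6, -25/6, -7/2]].
M = Q⁻¹S = [[-5/6, 19/6, 5/2], [-1/6, 5/6, 1/2], [5/6, -25/6, -7/2]] · [[3], [-9], [10]] = [[-6], [-3], [5]].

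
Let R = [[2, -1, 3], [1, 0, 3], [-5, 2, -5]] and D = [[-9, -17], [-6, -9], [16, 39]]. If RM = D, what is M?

Left-multiplying both sides by R⁻¹ gives M = R⁻¹D.
R has determinant 4; R⁻¹ = [[-3/2, 1/4, -3/4], [-5/2, 5/4, -3/4], [1/2, 1/4, 1/4]].
M = R⁻¹D = [[-3/2, 1/4, -3/4], [-5/2, 5/4, -3/4], [1/2, 1/4, 1/4]] · [[-9, -17], [-6, -9], [16, 39]] = [[0, -6], [3, 2], [-2, -1]].

M = [[0, -6], [3, 2], [-2, -1]]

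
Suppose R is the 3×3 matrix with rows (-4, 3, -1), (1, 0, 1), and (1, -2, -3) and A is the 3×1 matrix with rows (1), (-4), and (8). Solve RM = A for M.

Since R multiplies M on the left, M = R⁻¹A.
R has determinant 6; R⁻¹ = [[1/3, 11/6, 1/2], [2/3, 13/6, 1/2], [-1/3, -5/6, -1/2]].
M = R⁻¹A = [[1/3, 11/6, 1/2], [2/3, 13/6, 1/2], [-1/3, -5/6, -1/2]] · [[1], [-4], [8]] = [[-3], [-4], [-1]].

M = [[-3], [-4], [-1]]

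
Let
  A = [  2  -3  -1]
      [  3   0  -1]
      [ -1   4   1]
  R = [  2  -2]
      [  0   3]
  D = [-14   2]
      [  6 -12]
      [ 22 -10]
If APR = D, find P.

Isolating P: multiply by A⁻¹ from the left and R⁻¹ from the right, so P = A⁻¹DR⁻¹.
det A = 2, so A⁻¹ = [[2, -1/2, 3/2], [-1, 1/2, -1/2], [6, -5/2, 9/2]].
det R = 6; the adjugate gives R⁻¹ = [[1/2, 1/3], [0, 1/3]].
A⁻¹D = [[2, -5], [6, -3], [0, -3]].
P = (A⁻¹D)R⁻¹ = [[1, -1], [3, 1], [0, -1]].

P = [[1, -1], [3, 1], [0, -1]]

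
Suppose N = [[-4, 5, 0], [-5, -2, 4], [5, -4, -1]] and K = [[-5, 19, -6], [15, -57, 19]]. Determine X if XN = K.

Right-multiplying both sides by N⁻¹ gives X = KN⁻¹.
det N = 3, so N⁻¹ = [[6, 5/3, 20/3], [5, 4/3, 16/3], [10, 3, 11]].
X = KN⁻¹ = [[-5, 19, -6], [15, -57, 19]] · [[6, 5/3, 20/3], [5, 4/3, 16/3], [10, 3, 11]] = [[5, -1, 2], [-5, 6, 5]].

X = [[5, -1, 2], [-5, 6, 5]]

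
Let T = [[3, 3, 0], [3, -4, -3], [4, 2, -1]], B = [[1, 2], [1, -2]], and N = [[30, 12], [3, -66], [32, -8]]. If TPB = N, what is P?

Isolating P: multiply by T⁻¹ from the left and B⁻¹ from the right, so P = T⁻¹NB⁻¹.
det T = 3; the adjugate gives T⁻¹ = [[10/3, 1, -3], [-3, -1, 3], [22/3, 2, -7]].
det B = -4, so B⁻¹ = [[1/2, 1/2], [1/4, -1/4]].
T⁻¹N = [[7, -2], [3, 6], [2, 12]].
P = (T⁻¹N)B⁻¹ = [[3, 4], [3, 0], [4, -2]].

P = [[3, 4], [3, 0], [4, -2]]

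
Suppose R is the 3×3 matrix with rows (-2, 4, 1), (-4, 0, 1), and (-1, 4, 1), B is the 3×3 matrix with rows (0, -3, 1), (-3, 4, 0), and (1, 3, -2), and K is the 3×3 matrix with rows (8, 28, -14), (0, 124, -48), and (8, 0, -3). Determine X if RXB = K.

X = [[5, -1, -3], [1, -1, -1], [-4, 0, 0]]

Left-multiply by R⁻¹ and right-multiply by B⁻¹: X = R⁻¹KB⁻¹.
R has determinant 4; R⁻¹ = [[-1, 0, 1], [3/4, -1/4, -1/2], [-4, 1, 4]].
B has determinant 5; B⁻¹ = [[-8/5, -3/5, -4/5], [-6/5, -1/5, -3/5], [-13/5, -3/5, -9/5]].
R⁻¹K = [[0, -28, 11], [2, -10, 3], [0, 12, -4]].
X = (R⁻¹K)B⁻¹ = [[5, -1, -3], [1, -1, -1], [-4, 0, 0]].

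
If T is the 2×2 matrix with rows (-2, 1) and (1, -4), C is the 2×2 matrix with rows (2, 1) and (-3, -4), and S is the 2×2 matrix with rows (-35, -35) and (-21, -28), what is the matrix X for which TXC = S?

X = [[4, -5], [1, -3]]

X = T⁻¹SC⁻¹ (apply T⁻¹ on the left and C⁻¹ on the right).
det T = 7, so T⁻¹ = [[-4/7, -1/7], [-1/7, -2/7]].
C has determinant -5; C⁻¹ = [[4/5, 1/5], [-3/5, -2/5]].
T⁻¹S = [[23, 24], [11, 13]].
X = (T⁻¹S)C⁻¹ = [[4, -5], [1, -3]].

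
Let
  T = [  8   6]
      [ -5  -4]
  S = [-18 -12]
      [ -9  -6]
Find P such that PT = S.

T is on the right of P, so right-multiply by T⁻¹: P = ST⁻¹.
det T = -2; the adjugate gives T⁻¹ = [[2, 3], [-5/2, -4]].
P = ST⁻¹ = [[-18, -12], [-9, -6]] · [[2, 3], [-5/2, -4]] = [[-6, -6], [-3, -3]].

P = [[-6, -6], [-3, -3]]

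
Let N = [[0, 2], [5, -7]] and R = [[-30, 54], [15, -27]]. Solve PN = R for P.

P = [[6, -6], [-3, 3]]

Right-multiplying both sides by N⁻¹ gives P = RN⁻¹.
det N = -10, so N⁻¹ = [[7/10, 1/5], [1/2, 0]].
P = RN⁻¹ = [[-30, 54], [15, -27]] · [[7/10, 1/5], [1/2, 0]] = [[6, -6], [-3, 3]].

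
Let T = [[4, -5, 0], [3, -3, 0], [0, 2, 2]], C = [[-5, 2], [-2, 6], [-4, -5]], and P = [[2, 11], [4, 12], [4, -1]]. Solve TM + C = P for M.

M = [[3, 1], [1, -1], [3, 3]]

TM = P − C = [[7, 9], [6, 6], [8, 4]].
T is on the left of M, so left-multiply by T⁻¹: M = T⁻¹(P − C).
det T = 6, so T⁻¹ = [[-1, 5/3, 0], [-1, 4/3, 0], [1, -4/3, 1/2]].
M = T⁻¹(P − C) = [[3, 1], [1, -1], [3, 3]].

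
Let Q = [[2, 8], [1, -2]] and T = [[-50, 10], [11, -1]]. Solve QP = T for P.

Q is on the left of P, so left-multiply by Q⁻¹: P = Q⁻¹T.
det Q = -12, so Q⁻¹ = [[1/6, 2/3], [1/12, -1/6]].
P = Q⁻¹T = [[1/6, 2/3], [1/12, -1/6]] · [[-50, 10], [11, -1]] = [[-1, 1], [-6, 1]].

P = [[-1, 1], [-6, 1]]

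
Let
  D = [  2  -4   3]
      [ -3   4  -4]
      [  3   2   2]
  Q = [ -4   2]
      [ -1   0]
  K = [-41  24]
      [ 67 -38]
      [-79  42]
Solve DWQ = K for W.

W = D⁻¹KQ⁻¹ (apply D⁻¹ on the left and Q⁻¹ on the right).
det D = 2, so D⁻¹ = [[8, 7, 2], [-3, -5/2, -1/2], [-9, -8, -2]].
det Q = 2, so Q⁻¹ = [[0, -1], [1/2, -2]].
D⁻¹K = [[-17, 10], [-5, 2], [-9, 4]].
W = (D⁻¹K)Q⁻¹ = [[5, -3], [1, 1], [2, 1]].

W = [[5, -3], [1, 1], [2, 1]]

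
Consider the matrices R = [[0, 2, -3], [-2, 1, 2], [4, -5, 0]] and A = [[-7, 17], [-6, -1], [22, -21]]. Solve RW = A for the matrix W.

W = [[3, -4], [-2, 1], [1, -5]]

Left-multiplying both sides by R⁻¹ gives W = R⁻¹A.
R has determinant -2; R⁻¹ = [[-5, -15/2, -7/2], [-4, -6, -3], [-3, -4, -2]].
W = R⁻¹A = [[-5, -15/2, -7/2], [-4, -6, -3], [-3, -4, -2]] · [[-7, 17], [-6, -1], [22, -21]] = [[3, -4], [-2, 1], [1, -5]].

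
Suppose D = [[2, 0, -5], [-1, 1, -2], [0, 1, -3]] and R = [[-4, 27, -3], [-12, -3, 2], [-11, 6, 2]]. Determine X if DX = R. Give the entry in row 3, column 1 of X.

2

D is on the left of X, so left-multiply by D⁻¹: X = D⁻¹R.
det D = 3, so D⁻¹ = [[-1/3, -5/3, 5/3], [-1, -2, 3], [-1/3, -2/3, 2/3]].
X = D⁻¹R = [[-1/3, -5/3, 5/3], [-1, -2, 3], [-1/3, -2/3, 2/3]] · [[-4, 27, -3], [-12, -3, 2], [-11, 6, 2]] = [[3, 6, 1], [-5, -3, 5], [2, -3, 1]].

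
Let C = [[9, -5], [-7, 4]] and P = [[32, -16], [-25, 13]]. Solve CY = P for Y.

Y = [[3, 1], [-1, 5]]

Left-multiplying both sides by C⁻¹ gives Y = C⁻¹P.
det C = 1; the adjugate gives C⁻¹ = [[4, 5], [7, 9]].
Y = C⁻¹P = [[4, 5], [7, 9]] · [[32, -16], [-25, 13]] = [[3, 1], [-1, 5]].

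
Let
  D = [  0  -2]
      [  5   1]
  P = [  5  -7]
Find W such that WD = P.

Since D sits to the right of W, W = PD⁻¹.
det D = 10, so D⁻¹ = [[1/10, 1/5], [-1/2, 0]].
W = PD⁻¹ = [[5, -7]] · [[1/10, 1/5], [-1/2, 0]] = [[4, 1]].

W = [[4, 1]]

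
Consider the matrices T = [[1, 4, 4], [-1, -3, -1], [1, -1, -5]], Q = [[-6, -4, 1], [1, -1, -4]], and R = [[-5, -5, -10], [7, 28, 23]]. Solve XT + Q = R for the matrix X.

XT = R − Q = [[1, -1, -11], [6, 29, 27]].
T is on the right of X, so right-multiply by T⁻¹: X = (R − Q)T⁻¹.
det T = 6, so T⁻¹ = [[7/3, 8/3, 4/3], [-1, -3/2, -1/2], [2/3, 5/6, 1/6]].
X = (R − Q)T⁻¹ = [[-4, -5, 0], [3, -5, -2]].

X = [[-4, -5, 0], [3, -5, -2]]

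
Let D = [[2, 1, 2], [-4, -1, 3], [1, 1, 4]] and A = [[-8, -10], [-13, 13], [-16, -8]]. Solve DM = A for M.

D is on the left of M, so left-multiply by D⁻¹: M = D⁻¹A.
D has determinant -1; D⁻¹ = [[7, 2, -5], [-19, -6, 14], [3, 1, -2]].
M = D⁻¹A = [[7, 2, -5], [-19, -6, 14], [3, 1, -2]] · [[-8, -10], [-13, 13], [-16, -8]] = [[-2, -4], [6, 0], [-5, -1]].

M = [[-2, -4], [6, 0], [-5, -1]]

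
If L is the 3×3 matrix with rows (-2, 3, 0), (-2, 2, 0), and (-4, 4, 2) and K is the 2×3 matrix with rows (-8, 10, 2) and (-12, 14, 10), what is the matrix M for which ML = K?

M = [[2, 0, 1], [2, -6, 5]]

Right-multiplying both sides by L⁻¹ gives M = KL⁻¹.
det L = 4; the adjugate gives L⁻¹ = [[1, -3/2, 0], [1, -1, 0], [0, -1, 1/2]].
M = KL⁻¹ = [[-8, 10, 2], [-12, 14, 10]] · [[1, -3/2, 0], [1, -1, 0], [0, -1, 1/2]] = [[2, 0, 1], [2, -6, 5]].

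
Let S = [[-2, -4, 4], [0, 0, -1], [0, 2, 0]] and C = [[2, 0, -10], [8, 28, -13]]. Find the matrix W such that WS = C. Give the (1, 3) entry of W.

-2

Right-multiplying both sides by S⁻¹ gives W = CS⁻¹.
det S = -4, so S⁻¹ = [[-1/2, -2, -1], [0, 0, 1/2], [0, -1, 0]].
W = CS⁻¹ = [[2, 0, -10], [8, 28, -13]] · [[-1/2, -2, -1], [0, 0, 1/2], [0, -1, 0]] = [[-1, 6, -2], [-4, -3, 6]].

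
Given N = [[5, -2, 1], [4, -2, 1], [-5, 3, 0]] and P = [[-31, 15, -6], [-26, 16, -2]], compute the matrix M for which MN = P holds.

Right-multiplying both sides by N⁻¹ gives M = PN⁻¹.
det N = -3, so N⁻¹ = [[1, -1, 0], [5/3, -5/3, 1/3], [-2/3, 5/3, 2/3]].
M = PN⁻¹ = [[-31, 15, -6], [-26, 16, -2]] · [[1, -1, 0], [5/3, -5/3, 1/3], [-2/3, 5/3, 2/3]] = [[-2, -4, 1], [2, -4, 4]].

M = [[-2, -4, 1], [2, -4, 4]]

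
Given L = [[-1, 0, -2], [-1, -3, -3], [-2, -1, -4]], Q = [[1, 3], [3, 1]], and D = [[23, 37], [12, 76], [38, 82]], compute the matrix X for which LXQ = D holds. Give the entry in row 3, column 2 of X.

Left-multiply by L⁻¹ and right-multiply by Q⁻¹: X = L⁻¹DQ⁻¹.
det L = 1, so L⁻¹ = [[9, 2, -6], [2, 0, -1], [-5, -1, 3]].
Q has determinant -8; Q⁻¹ = [[-1/8, 3/8], [3/8, -1/8]].
L⁻¹D = [[3, -7], [8, -8], [-13, -15]].
X = (L⁻¹D)Q⁻¹ = [[-3, 2], [-4, 4], [-4, -3]].

-3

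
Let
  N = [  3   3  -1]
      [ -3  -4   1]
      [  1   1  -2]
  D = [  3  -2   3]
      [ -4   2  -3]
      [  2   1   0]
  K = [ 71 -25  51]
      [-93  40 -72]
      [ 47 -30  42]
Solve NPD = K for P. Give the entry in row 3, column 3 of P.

3

P = N⁻¹KD⁻¹ (apply N⁻¹ on the left and D⁻¹ on the right).
N has determinant 5; N⁻¹ = [[7/5, 1, -1/5], [-1, -1, 0], [1/5, 0, -3/5]].
det D = -3, so D⁻¹ = [[-1, -1, 0], [2, 2, 1], [8/3, 7/3, 2/3]].
N⁻¹K = [[-3, 11, -9], [22, -15, 21], [-14, 13, -15]].
P = (N⁻¹K)D⁻¹ = [[1, 4, 5], [4, -3, -1], [0, 5, 3]].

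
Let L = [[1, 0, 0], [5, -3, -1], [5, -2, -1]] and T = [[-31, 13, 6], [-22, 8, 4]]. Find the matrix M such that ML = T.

M = [[-1, -1, -5], [-2, 0, -4]]

Right-multiplying both sides by L⁻¹ gives M = TL⁻¹.
L has determinant 1; L⁻¹ = [[1, 0, 0], [0, -1, 1], [5, 2, -3]].
M = TL⁻¹ = [[-31, 13, 6], [-22, 8, 4]] · [[1, 0, 0], [0, -1, 1], [5, 2, -3]] = [[-1, -1, -5], [-2, 0, -4]].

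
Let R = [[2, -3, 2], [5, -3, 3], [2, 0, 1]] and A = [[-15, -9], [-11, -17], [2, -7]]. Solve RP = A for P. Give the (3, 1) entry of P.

R is on the left of P, so left-multiply by R⁻¹: P = R⁻¹A.
R has determinant 3; R⁻¹ = [[-1, 1, -1], [1/3, -2/3, 4/3], [2, -2, 3]].
P = R⁻¹A = [[-1, 1, -1], [1/3, -2/3, 4/3], [2, -2, 3]] · [[-15, -9], [-11, -17], [2, -7]] = [[2, -1], [5, -1], [-2, -5]].

-2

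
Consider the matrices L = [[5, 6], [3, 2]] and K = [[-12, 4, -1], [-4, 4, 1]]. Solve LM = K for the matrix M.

Left-multiplying both sides by L⁻¹ gives M = L⁻¹K.
det L = -8, so L⁻¹ = [[-1/4, 3/4], [3/8, -5/8]].
M = L⁻¹K = [[-1/4, 3/4], [3/8, -5/8]] · [[-12, 4, -1], [-4, 4, 1]] = [[0, 2, 1], [-2, -1, -1]].

M = [[0, 2, 1], [-2, -1, -1]]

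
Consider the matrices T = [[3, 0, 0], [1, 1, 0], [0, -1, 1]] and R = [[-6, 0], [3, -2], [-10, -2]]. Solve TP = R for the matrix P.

P = [[-2, 0], [5, -2], [-5, -4]]

T is on the left of P, so left-multiply by T⁻¹: P = T⁻¹R.
det T = 3, so T⁻¹ = [[1/3, 0, 0], [-1/3, 1, 0], [-1/3, 1, 1]].
P = T⁻¹R = [[1/3, 0, 0], [-1/3, 1, 0], [-1/3, 1, 1]] · [[-6, 0], [3, -2], [-10, -2]] = [[-2, 0], [5, -2], [-5, -4]].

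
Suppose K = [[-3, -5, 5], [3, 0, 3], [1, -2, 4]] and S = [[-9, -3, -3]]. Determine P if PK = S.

Right-multiplying both sides by K⁻¹ gives P = SK⁻¹.
det K = -3, so K⁻¹ = [[-2, -10/3, 5], [3, 17/3, -8], [2, 11/3, -5]].
P = SK⁻¹ = [[-9, -3, -3]] · [[-2, -10/3, 5], [3, 17/3, -8], [2, 11/3, -5]] = [[3, 2, -6]].

P = [[3, 2, -6]]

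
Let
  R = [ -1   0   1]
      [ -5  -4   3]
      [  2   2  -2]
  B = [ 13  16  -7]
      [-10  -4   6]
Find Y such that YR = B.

Right-multiplying both sides by R⁻¹ gives Y = BR⁻¹.
R has determinant -4; R⁻¹ = [[-1/2, -1/2, -1], [1, 0, 1/2], [1/2, -1/2, -1]].
Y = BR⁻¹ = [[13, 16, -7], [-10, -4, 6]] · [[-1/2, -1/2, -1], [1, 0, 1/2], [1/2, -1/2, -1]] = [[6, -3, 2], [4, 2, 2]].

Y = [[6, -3, 2], [4, 2, 2]]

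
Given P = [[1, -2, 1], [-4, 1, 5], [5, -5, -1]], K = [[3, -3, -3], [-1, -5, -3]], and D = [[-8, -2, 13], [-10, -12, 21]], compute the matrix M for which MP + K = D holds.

M = [[1, 3, 0], [1, 5, 2]]

MP = D − K = [[-11, 1, 16], [-9, -7, 24]].
Since P sits to the right of M, M = (D − K)P⁻¹.
det P = -3, so P⁻¹ = [[-8, 7/3, 11/3], [-7, 2, 3], [-5, 5/3, 7/3]].
M = (D − K)P⁻¹ = [[1, 3, 0], [1, 5, 2]].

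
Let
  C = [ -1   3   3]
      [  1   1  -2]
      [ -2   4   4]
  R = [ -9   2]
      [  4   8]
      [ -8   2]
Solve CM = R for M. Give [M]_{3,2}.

-2

Left-multiplying both sides by C⁻¹ gives M = C⁻¹R.
C has determinant 6; C⁻¹ = [[2, 0, -3/2], [0, 1/3, 1/6], [1, -1/3, -2/3]].
M = C⁻¹R = [[2, 0, -3/2], [0, 1/3, 1/6], [1, -1/3, -2/3]] · [[-9, 2], [4, 8], [-8, 2]] = [[-6, 1], [0, 3], [-5, -2]].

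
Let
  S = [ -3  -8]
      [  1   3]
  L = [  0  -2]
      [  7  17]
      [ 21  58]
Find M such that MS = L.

M = [[-2, -6], [-4, -5], [-5, 6]]

Right-multiplying both sides by S⁻¹ gives M = LS⁻¹.
S has determinant -1; S⁻¹ = [[-3, -8], [1, 3]].
M = LS⁻¹ = [[0, -2], [7, 17], [21, 58]] · [[-3, -8], [1, 3]] = [[-2, -6], [-4, -5], [-5, 6]].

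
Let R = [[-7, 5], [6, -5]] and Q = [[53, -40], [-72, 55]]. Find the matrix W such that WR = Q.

W = [[-5, 3], [6, -5]]

R is on the right of W, so right-multiply by R⁻¹: W = QR⁻¹.
det R = 5, so R⁻¹ = [[-1, -1], [-6/5, -7/5]].
W = QR⁻¹ = [[53, -40], [-72, 55]] · [[-1, -1], [-6/5, -7/5]] = [[-5, 3], [6, -5]].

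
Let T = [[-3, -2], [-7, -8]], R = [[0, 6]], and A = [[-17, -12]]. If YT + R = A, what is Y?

YT = A − R = [[-17, -18]].
Since T sits to the right of Y, Y = (A − R)T⁻¹.
det T = 10; the adjugate gives T⁻¹ = [[-4/5, 1/5], [7/10, -3/10]].
Y = (A − R)T⁻¹ = [[1, 2]].

Y = [[1, 2]]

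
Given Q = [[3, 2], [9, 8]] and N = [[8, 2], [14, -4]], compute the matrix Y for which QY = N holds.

Y = [[6, 4], [-5, -5]]

Q is on the left of Y, so left-multiply by Q⁻¹: Y = Q⁻¹N.
det Q = 6; the adjugate gives Q⁻¹ = [[4/3, -1/3], [-3/2, 1/2]].
Y = Q⁻¹N = [[4/3, -1/3], [-3/2, 1/2]] · [[8, 2], [14, -4]] = [[6, 4], [-5, -5]].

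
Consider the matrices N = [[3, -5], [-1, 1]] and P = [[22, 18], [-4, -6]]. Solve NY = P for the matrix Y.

Y = [[-1, 6], [-5, 0]]

Since N multiplies Y on the left, Y = N⁻¹P.
N has determinant -2; N⁻¹ = [[-1/2, -5/2], [-1/2, -3/2]].
Y = N⁻¹P = [[-1/2, -5/2], [-1/2, -3/2]] · [[22, 18], [-4, -6]] = [[-1, 6], [-5, 0]].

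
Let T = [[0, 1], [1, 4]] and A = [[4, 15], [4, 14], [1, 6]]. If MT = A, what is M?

M = [[-1, 4], [-2, 4], [2, 1]]

T is on the right of M, so right-multiply by T⁻¹: M = AT⁻¹.
det T = -1; the adjugate gives T⁻¹ = [[-4, 1], [1, 0]].
M = AT⁻¹ = [[4, 15], [4, 14], [1, 6]] · [[-4, 1], [1, 0]] = [[-1, 4], [-2, 4], [2, 1]].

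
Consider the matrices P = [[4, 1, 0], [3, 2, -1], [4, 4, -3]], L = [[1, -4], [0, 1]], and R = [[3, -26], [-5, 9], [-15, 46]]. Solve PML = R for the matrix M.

M = [[2, -3], [-5, -2], [1, -2]]

Isolating M: multiply by P⁻¹ from the left and L⁻¹ from the right, so M = P⁻¹RL⁻¹.
P has determinant -3; P⁻¹ = [[2/3, -1, 1/3], [-5/3, 4, -4/3], [-4/3, 4, -5/3]].
det L = 1; the adjugate gives L⁻¹ = [[1, 4], [0, 1]].
P⁻¹R = [[2, -11], [-5, 18], [1, -6]].
M = (P⁻¹R)L⁻¹ = [[2, -3], [-5, -2], [1, -2]].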